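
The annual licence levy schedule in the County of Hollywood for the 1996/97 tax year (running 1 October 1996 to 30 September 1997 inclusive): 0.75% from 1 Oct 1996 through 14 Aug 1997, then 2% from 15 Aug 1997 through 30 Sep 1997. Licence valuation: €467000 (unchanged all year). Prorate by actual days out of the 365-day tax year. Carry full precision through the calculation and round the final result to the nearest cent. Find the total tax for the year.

1 Oct 1996 – 14 Aug 1997: 318 days at 0.75% → €467000 × 0.75% × 318/365 = €3051.4932
15 Aug – 30 Sep 1997: 47 days at 2% → €467000 × 2% × 47/365 = €1202.6849
Total = €4254.1781

€4254.18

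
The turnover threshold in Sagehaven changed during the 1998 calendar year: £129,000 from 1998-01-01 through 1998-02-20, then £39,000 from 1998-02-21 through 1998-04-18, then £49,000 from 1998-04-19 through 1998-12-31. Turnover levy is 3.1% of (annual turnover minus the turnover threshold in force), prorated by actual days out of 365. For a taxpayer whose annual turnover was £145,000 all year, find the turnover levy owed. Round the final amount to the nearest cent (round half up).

1998-01-01 to 1998-02-20: 51 days, exemption £129,000 → (£145,000 − £129,000) × 3.1% × 51/365 = £69.3041
1998-02-21 to 1998-04-18: 57 days, exemption £39,000 → (£145,000 − £39,000) × 3.1% × 57/365 = £513.1562
1998-04-19 to 1998-12-31: 257 days, exemption £49,000 → (£145,000 − £49,000) × 3.1% × 257/365 = £2,095.4301
Total = £2,677.8904

£2,677.89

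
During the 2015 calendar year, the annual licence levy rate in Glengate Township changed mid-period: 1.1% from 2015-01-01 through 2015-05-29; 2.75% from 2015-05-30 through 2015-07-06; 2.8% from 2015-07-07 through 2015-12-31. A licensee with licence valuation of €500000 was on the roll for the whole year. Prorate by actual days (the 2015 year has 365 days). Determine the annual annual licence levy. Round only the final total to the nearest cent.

2015-01-01 to 2015-05-29: 149 days at 1.1% → €500000 × 1.1% × 149/365 = €2245.2055
2015-05-30 to 2015-07-06: 38 days at 2.75% → €500000 × 2.75% × 38/365 = €1431.5068
2015-07-07 to 2015-12-31: 178 days at 2.8% → €500000 × 2.8% × 178/365 = €6827.3973
Total = €10504.1096

€10504.11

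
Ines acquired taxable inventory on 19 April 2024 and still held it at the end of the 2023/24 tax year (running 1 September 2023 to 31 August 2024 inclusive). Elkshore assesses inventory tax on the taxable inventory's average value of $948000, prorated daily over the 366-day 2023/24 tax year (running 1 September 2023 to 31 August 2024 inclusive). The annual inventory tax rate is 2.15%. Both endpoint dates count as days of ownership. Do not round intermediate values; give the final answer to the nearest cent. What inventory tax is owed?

$7517.95

Days held (19 April – 31 August 2024): 135 out of 366
Tax = $948000 × 2.15% × 135/366 = $7517.9508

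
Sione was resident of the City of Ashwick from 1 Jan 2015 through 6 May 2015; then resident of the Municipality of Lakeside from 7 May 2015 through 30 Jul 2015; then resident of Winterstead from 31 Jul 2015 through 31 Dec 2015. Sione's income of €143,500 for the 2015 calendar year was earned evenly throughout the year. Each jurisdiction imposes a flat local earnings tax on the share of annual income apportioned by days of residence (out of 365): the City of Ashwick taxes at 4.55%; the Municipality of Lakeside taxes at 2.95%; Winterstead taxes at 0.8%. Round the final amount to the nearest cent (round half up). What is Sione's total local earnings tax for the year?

The City of Ashwick, 1 Jan – 6 May 2015: 126 days → €143,500 × 4.55% × 126/365 = €2,253.9329
The Municipality of Lakeside, 7 May – 30 Jul 2015: 85 days → €143,500 × 2.95% × 85/365 = €985.8253
Winterstead, 31 Jul – 31 Dec 2015: 154 days → €143,500 × 0.8% × 154/365 = €484.3616
Total = €3,724.1199

€3,724.12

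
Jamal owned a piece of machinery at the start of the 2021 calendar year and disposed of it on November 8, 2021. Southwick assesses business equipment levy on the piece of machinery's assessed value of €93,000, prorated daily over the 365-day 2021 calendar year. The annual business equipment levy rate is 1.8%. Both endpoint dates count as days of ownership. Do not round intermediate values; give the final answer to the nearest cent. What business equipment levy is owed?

€1,430.93

Days held (January 1 – November 8, 2021): 312 out of 365
Tax = €93,000 × 1.8% × 312/365 = €1,430.9260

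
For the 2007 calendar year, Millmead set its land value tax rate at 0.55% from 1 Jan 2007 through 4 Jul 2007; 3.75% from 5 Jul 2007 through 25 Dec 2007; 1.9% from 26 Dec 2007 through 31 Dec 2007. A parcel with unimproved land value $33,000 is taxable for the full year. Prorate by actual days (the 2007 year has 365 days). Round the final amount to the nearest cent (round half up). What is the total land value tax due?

$692.23

1 Jan – 4 Jul 2007: 185 days at 0.55% → $33,000 × 0.55% × 185/365 = $91.9932
5 Jul – 25 Dec 2007: 174 days at 3.75% → $33,000 × 3.75% × 174/365 = $589.9315
26 Dec – 31 Dec 2007: 6 days at 1.9% → $33,000 × 1.9% × 6/365 = $10.3068
Total = $692.2315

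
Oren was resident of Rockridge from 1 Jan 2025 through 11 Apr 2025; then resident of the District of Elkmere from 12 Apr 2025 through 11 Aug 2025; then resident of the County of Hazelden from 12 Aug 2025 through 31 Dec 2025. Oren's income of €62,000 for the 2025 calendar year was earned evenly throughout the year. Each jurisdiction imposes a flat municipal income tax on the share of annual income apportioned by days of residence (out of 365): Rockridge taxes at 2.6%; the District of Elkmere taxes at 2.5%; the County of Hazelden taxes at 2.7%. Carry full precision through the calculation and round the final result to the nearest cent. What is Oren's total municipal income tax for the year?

€1,615.40

Rockridge, 1 Jan – 11 Apr 2025: 101 days → €62,000 × 2.6% × 101/365 = €446.0603
The District of Elkmere, 12 Apr – 11 Aug 2025: 122 days → €62,000 × 2.5% × 122/365 = €518.0822
The County of Hazelden, 12 Aug – 31 Dec 2025: 142 days → €62,000 × 2.7% × 142/365 = €651.2548
Total = €1,615.3973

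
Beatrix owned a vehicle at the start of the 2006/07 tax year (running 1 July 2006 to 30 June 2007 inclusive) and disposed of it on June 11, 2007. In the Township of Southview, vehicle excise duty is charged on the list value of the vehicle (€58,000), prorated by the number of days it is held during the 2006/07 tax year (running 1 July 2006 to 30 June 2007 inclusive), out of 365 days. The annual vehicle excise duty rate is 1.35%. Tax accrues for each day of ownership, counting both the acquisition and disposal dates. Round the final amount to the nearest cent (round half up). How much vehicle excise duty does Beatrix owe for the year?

Days held (July 1, 2006 – June 11, 2007): 346 out of 365
Tax = €58,000 × 1.35% × 346/365 = €742.2411

€742.24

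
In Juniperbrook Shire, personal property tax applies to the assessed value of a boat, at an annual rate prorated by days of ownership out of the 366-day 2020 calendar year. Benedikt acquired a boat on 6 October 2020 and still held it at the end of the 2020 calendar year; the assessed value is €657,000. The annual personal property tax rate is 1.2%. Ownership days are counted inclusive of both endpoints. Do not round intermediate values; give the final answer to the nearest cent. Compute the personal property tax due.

€1,874.07

Days held (6 October – 31 December 2020): 87 out of 366
Tax = €657,000 × 1.2% × 87/366 = €1,874.0656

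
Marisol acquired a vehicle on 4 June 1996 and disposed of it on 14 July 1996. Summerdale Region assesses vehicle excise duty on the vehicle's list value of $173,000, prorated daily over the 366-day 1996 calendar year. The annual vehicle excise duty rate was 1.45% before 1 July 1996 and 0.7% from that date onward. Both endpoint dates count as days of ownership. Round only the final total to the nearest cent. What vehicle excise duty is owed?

4 June – 30 June 1996: 27 days at 1.45% → $173,000 × 1.45% × 27/366 = $185.0533
1 July – 14 July 1996: 14 days at 0.7% → $173,000 × 0.7% × 14/366 = $46.3224
Total = $231.3757

$231.38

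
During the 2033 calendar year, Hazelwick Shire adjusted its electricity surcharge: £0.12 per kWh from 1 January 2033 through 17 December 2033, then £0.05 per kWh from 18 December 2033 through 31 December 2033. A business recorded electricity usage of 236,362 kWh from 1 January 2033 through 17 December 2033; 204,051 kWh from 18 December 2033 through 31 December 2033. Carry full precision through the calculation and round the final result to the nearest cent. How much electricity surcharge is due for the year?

1 January – 17 December 2033: 236,362 kWh at £0.12/kWh → £28,363.44
18 December – 31 December 2033: 204,051 kWh at £0.05/kWh → £10,202.55

£38,565.99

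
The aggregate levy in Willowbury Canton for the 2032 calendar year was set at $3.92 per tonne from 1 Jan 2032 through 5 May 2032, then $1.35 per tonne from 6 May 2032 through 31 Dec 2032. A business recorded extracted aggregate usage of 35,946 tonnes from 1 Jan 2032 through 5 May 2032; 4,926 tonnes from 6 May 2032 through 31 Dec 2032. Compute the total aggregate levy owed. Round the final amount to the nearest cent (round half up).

$147558.42

1 Jan – 5 May 2032: 35,946 tonnes at $3.92/tonne → $140908.32
6 May – 31 Dec 2032: 4,926 tonnes at $1.35/tonne → $6650.10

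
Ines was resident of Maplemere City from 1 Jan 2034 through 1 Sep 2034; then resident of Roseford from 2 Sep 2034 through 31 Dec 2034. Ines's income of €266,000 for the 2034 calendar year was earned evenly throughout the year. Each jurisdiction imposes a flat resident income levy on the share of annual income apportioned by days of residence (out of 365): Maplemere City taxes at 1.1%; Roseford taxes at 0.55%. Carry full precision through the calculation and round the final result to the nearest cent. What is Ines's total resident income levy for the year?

€2,441.01

Maplemere City, 1 Jan – 1 Sep 2034: 244 days → €266,000 × 1.1% × 244/365 = €1,956.0110
Roseford, 2 Sep – 31 Dec 2034: 121 days → €266,000 × 0.55% × 121/365 = €484.9945
Total = €2,441.0055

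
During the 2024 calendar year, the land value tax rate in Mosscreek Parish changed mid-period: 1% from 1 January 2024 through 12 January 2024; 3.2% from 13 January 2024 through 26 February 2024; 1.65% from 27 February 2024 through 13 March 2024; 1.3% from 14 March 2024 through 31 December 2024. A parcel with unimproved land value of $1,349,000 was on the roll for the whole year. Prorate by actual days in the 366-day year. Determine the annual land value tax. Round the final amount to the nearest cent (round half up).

$20,762.07

1 January – 12 January 2024: 12 days at 1% → $1,349,000 × 1% × 12/366 = $442.2951
13 January – 26 February 2024: 45 days at 3.2% → $1,349,000 × 3.2% × 45/366 = $5,307.5410
27 February – 13 March 2024: 16 days at 1.65% → $1,349,000 × 1.65% × 16/366 = $973.0492
14 March – 31 December 2024: 293 days at 1.3% → $1,349,000 × 1.3% × 293/366 = $14,039.1831
Total = $20,762.0683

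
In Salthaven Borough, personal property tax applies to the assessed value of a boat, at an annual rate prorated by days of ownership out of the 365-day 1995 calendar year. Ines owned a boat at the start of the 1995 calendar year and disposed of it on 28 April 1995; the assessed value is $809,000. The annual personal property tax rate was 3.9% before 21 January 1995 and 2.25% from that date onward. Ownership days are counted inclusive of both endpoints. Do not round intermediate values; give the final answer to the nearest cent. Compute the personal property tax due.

$6,616.07

1 January – 20 January 1995: 20 days at 3.9% → $809,000 × 3.9% × 20/365 = $1,728.8219
21 January – 28 April 1995: 98 days at 2.25% → $809,000 × 2.25% × 98/365 = $4,887.2466
Total = $6,616.0685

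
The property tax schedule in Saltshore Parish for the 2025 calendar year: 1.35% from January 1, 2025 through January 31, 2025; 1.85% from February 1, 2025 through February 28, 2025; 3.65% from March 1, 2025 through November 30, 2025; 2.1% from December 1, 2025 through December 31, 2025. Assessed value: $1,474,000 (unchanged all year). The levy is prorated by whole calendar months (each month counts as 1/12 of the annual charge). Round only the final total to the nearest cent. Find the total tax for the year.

January 1 – January 31, 2025: 1 month at 1.35% → $1,474,000 × 1.35% × 1/12 = $1,658.2500
February 1 – February 28, 2025: 1 month at 1.85% → $1,474,000 × 1.85% × 1/12 = $2,272.4167
March 1 – November 30, 2025: 9 months at 3.65% → $1,474,000 × 3.65% × 9/12 = $40,350.7500
December 1 – December 31, 2025: 1 month at 2.1% → $1,474,000 × 2.1% × 1/12 = $2,579.5000
Total = $46,860.9167

$46,860.92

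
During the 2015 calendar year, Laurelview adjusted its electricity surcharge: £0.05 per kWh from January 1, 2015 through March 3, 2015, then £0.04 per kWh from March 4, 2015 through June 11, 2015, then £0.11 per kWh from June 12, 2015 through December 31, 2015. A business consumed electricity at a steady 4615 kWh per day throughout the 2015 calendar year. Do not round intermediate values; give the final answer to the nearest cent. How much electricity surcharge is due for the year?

January 1 – March 3, 2015: 62 days × 4615 kWh/day = 286,130 kWh at £0.05/kWh → £14,306.50
March 4 – June 11, 2015: 100 days × 4615 kWh/day = 461,500 kWh at £0.04/kWh → £18,460.00
June 12 – December 31, 2015: 203 days × 4615 kWh/day = 936,845 kWh at £0.11/kWh → £103,052.95

£135,819.45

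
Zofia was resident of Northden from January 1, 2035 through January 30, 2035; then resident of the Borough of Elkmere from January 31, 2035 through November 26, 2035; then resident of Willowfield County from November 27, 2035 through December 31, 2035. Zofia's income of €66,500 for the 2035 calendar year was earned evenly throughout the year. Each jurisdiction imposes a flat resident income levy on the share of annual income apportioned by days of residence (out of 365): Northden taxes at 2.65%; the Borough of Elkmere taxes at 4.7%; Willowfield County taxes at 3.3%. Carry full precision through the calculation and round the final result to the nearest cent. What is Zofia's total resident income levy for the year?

€2,924.18

Northden, January 1 – January 30, 2035: 30 days → €66,500 × 2.65% × 30/365 = €144.8425
The Borough of Elkmere, January 31 – November 26, 2035: 300 days → €66,500 × 4.7% × 300/365 = €2,568.9041
Willowfield County, November 27 – December 31, 2035: 35 days → €66,500 × 3.3% × 35/365 = €210.4315
Total = €2,924.1781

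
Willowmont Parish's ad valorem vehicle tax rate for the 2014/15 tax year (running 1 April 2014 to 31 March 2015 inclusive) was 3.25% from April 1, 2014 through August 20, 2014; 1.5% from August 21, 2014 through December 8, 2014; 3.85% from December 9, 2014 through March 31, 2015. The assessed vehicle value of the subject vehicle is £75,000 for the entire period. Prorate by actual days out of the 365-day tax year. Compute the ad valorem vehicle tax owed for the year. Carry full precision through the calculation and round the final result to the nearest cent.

April 1 – August 20, 2014: 142 days at 3.25% → £75,000 × 3.25% × 142/365 = £948.2877
August 21 – December 8, 2014: 110 days at 1.5% → £75,000 × 1.5% × 110/365 = £339.0411
December 9, 2014 – March 31, 2015: 113 days at 3.85% → £75,000 × 3.85% × 113/365 = £893.9384
Total = £2,181.2671

£2,181.27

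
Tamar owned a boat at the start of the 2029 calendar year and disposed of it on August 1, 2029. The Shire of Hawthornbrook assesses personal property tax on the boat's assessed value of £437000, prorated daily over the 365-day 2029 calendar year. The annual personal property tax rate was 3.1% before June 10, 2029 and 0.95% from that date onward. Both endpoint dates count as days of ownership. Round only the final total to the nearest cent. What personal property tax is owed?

January 1 – June 9, 2029: 160 days at 3.1% → £437000 × 3.1% × 160/365 = £5938.4110
June 10 – August 1, 2029: 53 days at 0.95% → £437000 × 0.95% × 53/365 = £602.8205
Total = £6541.2315

£6541.23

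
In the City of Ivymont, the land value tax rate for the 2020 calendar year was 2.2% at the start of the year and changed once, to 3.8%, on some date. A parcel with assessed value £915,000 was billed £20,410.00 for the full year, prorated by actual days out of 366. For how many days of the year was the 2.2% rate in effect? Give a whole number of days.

Let d = days at the first rate; then 366 − d days at the second rate.
£915,000 × [2.2%·d + 3.8%·(366−d)] / 366 = £20,410.00
Solving gives d = 359, so the new rate took effect on 25 December 2020.

359 days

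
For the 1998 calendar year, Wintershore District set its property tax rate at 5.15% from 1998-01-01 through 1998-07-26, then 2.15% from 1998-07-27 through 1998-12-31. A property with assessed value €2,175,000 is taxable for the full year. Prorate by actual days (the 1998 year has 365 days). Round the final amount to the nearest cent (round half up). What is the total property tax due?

1998-01-01 to 1998-07-26: 207 days at 5.15% → €2,175,000 × 5.15% × 207/365 = €63,524.8973
1998-07-27 to 1998-12-31: 158 days at 2.15% → €2,175,000 × 2.15% × 158/365 = €20,242.3973
Total = €83,767.2945

€83,767.29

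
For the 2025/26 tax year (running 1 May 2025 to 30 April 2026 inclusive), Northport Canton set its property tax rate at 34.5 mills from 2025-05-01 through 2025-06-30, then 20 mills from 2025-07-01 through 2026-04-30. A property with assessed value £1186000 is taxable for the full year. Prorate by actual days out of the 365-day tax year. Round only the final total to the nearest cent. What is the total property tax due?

2025-05-01 to 2025-06-30: 61 days at 34.5 mills → £1186000 × 3.45% × 61/365 = £6838.1836
2025-07-01 to 2026-04-30: 304 days at 20 mills → £1186000 × 2% × 304/365 = £19755.8356
Total = £26594.0192

£26594.02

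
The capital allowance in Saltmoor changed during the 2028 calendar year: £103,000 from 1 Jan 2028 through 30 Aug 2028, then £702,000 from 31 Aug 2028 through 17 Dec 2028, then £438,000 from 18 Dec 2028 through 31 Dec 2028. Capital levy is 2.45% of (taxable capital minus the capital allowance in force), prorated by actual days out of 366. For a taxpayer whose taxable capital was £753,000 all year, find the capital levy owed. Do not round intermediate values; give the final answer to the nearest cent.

1 Jan – 30 Aug 2028: 243 days, exemption £103,000 → (£753,000 − £103,000) × 2.45% × 243/366 = £10,573.1557
31 Aug – 17 Dec 2028: 109 days, exemption £702,000 → (£753,000 − £702,000) × 2.45% × 109/366 = £372.1189
18 Dec – 31 Dec 2028: 14 days, exemption £438,000 → (£753,000 − £438,000) × 2.45% × 14/366 = £295.2049
Total = £11,240.4795

£11,240.48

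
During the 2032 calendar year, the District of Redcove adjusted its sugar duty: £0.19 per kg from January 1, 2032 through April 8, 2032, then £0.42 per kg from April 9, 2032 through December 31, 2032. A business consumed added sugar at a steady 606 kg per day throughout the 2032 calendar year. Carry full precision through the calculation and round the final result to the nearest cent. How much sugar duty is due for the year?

£79355.70

January 1 – April 8, 2032: 99 days × 606 kg/day = 59,994 kg at £0.19/kg → £11398.86
April 9 – December 31, 2032: 267 days × 606 kg/day = 161,802 kg at £0.42/kg → £67956.84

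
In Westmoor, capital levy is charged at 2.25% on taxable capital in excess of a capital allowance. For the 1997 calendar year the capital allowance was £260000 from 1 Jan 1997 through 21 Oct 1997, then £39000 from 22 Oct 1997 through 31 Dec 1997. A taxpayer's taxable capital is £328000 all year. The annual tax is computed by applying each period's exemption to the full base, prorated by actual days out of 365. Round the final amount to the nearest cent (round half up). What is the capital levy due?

£2497.25

1 Jan – 21 Oct 1997: 294 days, exemption £260000 → (£328000 − £260000) × 2.25% × 294/365 = £1232.3836
22 Oct – 31 Dec 1997: 71 days, exemption £39000 → (£328000 − £39000) × 2.25% × 71/365 = £1264.8699
Total = £2497.2534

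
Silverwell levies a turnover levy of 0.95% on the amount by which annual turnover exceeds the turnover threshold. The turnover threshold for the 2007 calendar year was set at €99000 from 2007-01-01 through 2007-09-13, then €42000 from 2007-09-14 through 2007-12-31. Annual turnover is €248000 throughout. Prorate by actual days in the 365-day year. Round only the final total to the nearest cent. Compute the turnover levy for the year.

€1577.21

2007-01-01 to 2007-09-13: 256 days, exemption €99000 → (€248000 − €99000) × 0.95% × 256/365 = €992.7890
2007-09-14 to 2007-12-31: 109 days, exemption €42000 → (€248000 − €42000) × 0.95% × 109/365 = €584.4192
Total = €1577.2082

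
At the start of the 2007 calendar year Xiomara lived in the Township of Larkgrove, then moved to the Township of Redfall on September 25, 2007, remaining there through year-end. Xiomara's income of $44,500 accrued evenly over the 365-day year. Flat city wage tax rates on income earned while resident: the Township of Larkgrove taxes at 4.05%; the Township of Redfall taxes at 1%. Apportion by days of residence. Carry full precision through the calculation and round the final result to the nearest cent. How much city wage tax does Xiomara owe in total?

$1,437.84

The Township of Larkgrove, January 1 – September 24, 2007: 267 days → $44,500 × 4.05% × 267/365 = $1,318.3582
The Township of Redfall, September 25 – December 31, 2007: 98 days → $44,500 × 1% × 98/365 = $119.4795
Total = $1,437.8377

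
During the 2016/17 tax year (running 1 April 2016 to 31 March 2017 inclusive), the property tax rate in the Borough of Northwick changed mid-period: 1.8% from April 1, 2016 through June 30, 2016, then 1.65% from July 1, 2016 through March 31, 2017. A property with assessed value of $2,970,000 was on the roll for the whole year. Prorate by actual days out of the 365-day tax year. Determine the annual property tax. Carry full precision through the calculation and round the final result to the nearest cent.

$50,115.70

April 1 – June 30, 2016: 91 days at 1.8% → $2,970,000 × 1.8% × 91/365 = $13,328.3836
July 1, 2016 – March 31, 2017: 274 days at 1.65% → $2,970,000 × 1.65% × 274/365 = $36,787.3151
Total = $50,115.6986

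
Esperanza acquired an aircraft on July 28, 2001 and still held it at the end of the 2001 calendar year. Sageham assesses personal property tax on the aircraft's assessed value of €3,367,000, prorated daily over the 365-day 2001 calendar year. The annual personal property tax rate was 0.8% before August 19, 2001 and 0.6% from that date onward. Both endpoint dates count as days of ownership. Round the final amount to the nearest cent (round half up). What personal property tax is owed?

July 28 – August 18, 2001: 22 days at 0.8% → €3,367,000 × 0.8% × 22/365 = €1,623.5397
August 19 – December 31, 2001: 135 days at 0.6% → €3,367,000 × 0.6% × 135/365 = €7,471.9726
Total = €9,095.5123

€9,095.51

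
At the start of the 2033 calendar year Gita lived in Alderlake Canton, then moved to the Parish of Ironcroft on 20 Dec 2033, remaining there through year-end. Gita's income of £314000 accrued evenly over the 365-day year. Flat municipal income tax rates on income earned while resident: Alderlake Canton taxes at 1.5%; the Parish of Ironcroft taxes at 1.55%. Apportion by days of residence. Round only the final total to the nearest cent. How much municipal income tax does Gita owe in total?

Alderlake Canton, 1 Jan – 19 Dec 2033: 353 days → £314000 × 1.5% × 353/365 = £4555.1507
The Parish of Ironcroft, 20 Dec – 31 Dec 2033: 12 days → £314000 × 1.55% × 12/365 = £160.0110
Total = £4715.1616

£4715.16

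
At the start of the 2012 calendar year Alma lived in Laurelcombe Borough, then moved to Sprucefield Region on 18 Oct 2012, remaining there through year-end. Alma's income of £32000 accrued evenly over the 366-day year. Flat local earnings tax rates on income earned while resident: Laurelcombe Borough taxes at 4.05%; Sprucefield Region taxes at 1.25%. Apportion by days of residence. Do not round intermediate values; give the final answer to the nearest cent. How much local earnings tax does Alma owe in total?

Laurelcombe Borough, 1 Jan – 17 Oct 2012: 291 days → £32000 × 4.05% × 291/366 = £1030.4262
Sprucefield Region, 18 Oct – 31 Dec 2012: 75 days → £32000 × 1.25% × 75/366 = £81.9672
Total = £1112.3934

£1112.39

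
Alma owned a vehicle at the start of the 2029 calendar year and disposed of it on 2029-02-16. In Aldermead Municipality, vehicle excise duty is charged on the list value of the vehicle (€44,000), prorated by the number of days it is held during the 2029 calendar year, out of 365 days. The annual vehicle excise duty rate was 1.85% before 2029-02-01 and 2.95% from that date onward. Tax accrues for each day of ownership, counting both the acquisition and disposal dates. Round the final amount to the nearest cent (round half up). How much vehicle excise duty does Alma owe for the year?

€126.03

2029-01-01 to 2029-01-31: 31 days at 1.85% → €44,000 × 1.85% × 31/365 = €69.1342
2029-02-01 to 2029-02-16: 16 days at 2.95% → €44,000 × 2.95% × 16/365 = €56.8986
Total = €126.0329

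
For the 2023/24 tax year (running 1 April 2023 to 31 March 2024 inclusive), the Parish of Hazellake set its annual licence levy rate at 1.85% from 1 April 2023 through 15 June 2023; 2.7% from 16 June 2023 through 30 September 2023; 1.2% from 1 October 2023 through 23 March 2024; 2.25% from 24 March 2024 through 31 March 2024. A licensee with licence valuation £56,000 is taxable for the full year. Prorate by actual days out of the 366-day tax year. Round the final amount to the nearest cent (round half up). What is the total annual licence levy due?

1 April – 15 June 2023: 76 days at 1.85% → £56,000 × 1.85% × 76/366 = £215.1257
16 June – 30 September 2023: 107 days at 2.7% → £56,000 × 2.7% × 107/366 = £442.0328
1 October 2023 – 23 March 2024: 175 days at 1.2% → £56,000 × 1.2% × 175/366 = £321.3115
24 March – 31 March 2024: 8 days at 2.25% → £56,000 × 2.25% × 8/366 = £27.5410
Total = £1,006.0109

£1,006.01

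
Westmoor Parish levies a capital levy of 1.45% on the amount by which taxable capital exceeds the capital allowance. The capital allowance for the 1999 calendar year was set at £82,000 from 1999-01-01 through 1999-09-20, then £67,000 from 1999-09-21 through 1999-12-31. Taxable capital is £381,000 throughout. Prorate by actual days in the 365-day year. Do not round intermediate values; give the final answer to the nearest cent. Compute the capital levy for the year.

1999-01-01 to 1999-09-20: 263 days, exemption £82,000 → (£381,000 − £82,000) × 1.45% × 263/365 = £3,123.9356
1999-09-21 to 1999-12-31: 102 days, exemption £67,000 → (£381,000 − £67,000) × 1.45% × 102/365 = £1,272.3452
Total = £4,396.2808

£4,396.28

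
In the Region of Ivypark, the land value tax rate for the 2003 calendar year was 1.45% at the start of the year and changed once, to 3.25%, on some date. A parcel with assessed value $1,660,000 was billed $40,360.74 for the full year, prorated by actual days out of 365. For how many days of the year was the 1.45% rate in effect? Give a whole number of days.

166 days

Let d = days at the first rate; then 365 − d days at the second rate.
$1,660,000 × [1.45%·d + 3.25%·(365−d)] / 365 = $40,360.74
Solving gives d = 166, so the new rate took effect on June 16, 2003.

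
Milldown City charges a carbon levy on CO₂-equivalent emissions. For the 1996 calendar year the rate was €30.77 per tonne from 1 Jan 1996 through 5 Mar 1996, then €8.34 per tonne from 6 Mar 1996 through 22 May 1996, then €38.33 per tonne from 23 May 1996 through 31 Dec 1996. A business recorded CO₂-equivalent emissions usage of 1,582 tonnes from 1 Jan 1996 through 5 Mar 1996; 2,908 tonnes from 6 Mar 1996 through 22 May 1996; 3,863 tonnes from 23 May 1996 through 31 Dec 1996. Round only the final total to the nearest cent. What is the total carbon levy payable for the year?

1 Jan – 5 Mar 1996: 1,582 tonnes at €30.77/tonne → €48,678.14
6 Mar – 22 May 1996: 2,908 tonnes at €8.34/tonne → €24,252.72
23 May – 31 Dec 1996: 3,863 tonnes at €38.33/tonne → €148,068.79

€220,999.65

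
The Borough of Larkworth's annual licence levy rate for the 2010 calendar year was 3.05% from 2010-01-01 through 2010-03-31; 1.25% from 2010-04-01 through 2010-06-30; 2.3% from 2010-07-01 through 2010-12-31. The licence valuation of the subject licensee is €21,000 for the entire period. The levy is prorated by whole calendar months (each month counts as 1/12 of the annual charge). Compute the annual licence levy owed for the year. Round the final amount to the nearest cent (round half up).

€467.25

2010-01-01 to 2010-03-31: 3 months at 3.05% → €21,000 × 3.05% × 3/12 = €160.1250
2010-04-01 to 2010-06-30: 3 months at 1.25% → €21,000 × 1.25% × 3/12 = €65.6250
2010-07-01 to 2010-12-31: 6 months at 2.3% → €21,000 × 2.3% × 6/12 = €241.5000
Total = €467.2500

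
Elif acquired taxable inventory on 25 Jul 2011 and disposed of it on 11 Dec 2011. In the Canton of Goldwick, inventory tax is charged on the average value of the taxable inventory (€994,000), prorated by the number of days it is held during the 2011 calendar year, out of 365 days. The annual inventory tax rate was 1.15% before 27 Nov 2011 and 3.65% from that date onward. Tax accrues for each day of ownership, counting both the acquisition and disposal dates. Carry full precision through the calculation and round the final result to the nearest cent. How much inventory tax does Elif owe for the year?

€5,405.73

25 Jul – 26 Nov 2011: 125 days at 1.15% → €994,000 × 1.15% × 125/365 = €3,914.7260
27 Nov – 11 Dec 2011: 15 days at 3.65% → €994,000 × 3.65% × 15/365 = €1,491.0000
Total = €5,405.7260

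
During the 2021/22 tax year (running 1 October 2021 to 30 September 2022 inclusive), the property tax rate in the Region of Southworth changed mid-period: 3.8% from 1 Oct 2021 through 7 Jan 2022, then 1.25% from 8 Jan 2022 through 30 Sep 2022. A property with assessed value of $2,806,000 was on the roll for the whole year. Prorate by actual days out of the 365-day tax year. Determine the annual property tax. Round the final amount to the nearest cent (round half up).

$54,482.53

1 Oct 2021 – 7 Jan 2022: 99 days at 3.8% → $2,806,000 × 3.8% × 99/365 = $28,921.0192
8 Jan – 30 Sep 2022: 266 days at 1.25% → $2,806,000 × 1.25% × 266/365 = $25,561.5068
Total = $54,482.5260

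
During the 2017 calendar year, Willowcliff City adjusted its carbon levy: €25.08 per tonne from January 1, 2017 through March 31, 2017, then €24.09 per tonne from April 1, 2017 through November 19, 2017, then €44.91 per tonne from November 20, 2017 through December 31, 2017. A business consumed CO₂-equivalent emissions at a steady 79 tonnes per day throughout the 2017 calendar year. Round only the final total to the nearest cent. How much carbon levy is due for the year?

January 1 – March 31, 2017: 90 days × 79 tonnes/day = 7,110 tonnes at €25.08/tonne → €178,318.80
April 1 – November 19, 2017: 233 days × 79 tonnes/day = 18,407 tonnes at €24.09/tonne → €443,424.63
November 20 – December 31, 2017: 42 days × 79 tonnes/day = 3,318 tonnes at €44.91/tonne → €149,011.38

€770,754.81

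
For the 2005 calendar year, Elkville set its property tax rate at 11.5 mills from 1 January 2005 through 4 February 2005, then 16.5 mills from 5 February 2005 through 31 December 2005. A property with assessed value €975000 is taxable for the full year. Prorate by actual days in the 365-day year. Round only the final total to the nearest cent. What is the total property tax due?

1 January – 4 February 2005: 35 days at 11.5 mills → €975000 × 1.15% × 35/365 = €1075.1712
5 February – 31 December 2005: 330 days at 16.5 mills → €975000 × 1.65% × 330/365 = €14544.8630
Total = €15620.0342

€15620.03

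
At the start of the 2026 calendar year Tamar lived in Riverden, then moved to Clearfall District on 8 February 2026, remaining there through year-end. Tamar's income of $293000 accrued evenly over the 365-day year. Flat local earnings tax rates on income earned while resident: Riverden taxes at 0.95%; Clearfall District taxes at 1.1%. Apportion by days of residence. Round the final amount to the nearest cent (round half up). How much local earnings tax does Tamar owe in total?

$3177.24

Riverden, 1 January – 7 February 2026: 38 days → $293000 × 0.95% × 38/365 = $289.7890
Clearfall District, 8 February – 31 December 2026: 327 days → $293000 × 1.1% × 327/365 = $2887.4548
Total = $3177.2438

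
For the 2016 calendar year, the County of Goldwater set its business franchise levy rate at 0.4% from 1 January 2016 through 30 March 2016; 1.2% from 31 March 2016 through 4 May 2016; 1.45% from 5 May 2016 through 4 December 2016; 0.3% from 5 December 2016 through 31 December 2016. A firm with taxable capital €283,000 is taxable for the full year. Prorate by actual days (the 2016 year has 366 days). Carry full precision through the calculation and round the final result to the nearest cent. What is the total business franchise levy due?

1 January – 30 March 2016: 90 days at 0.4% → €283,000 × 0.4% × 90/366 = €278.3607
31 March – 4 May 2016: 35 days at 1.2% → €283,000 × 1.2% × 35/366 = €324.7541
5 May – 4 December 2016: 214 days at 1.45% → €283,000 × 1.45% × 214/366 = €2,399.3142
5 December – 31 December 2016: 27 days at 0.3% → €283,000 × 0.3% × 27/366 = €62.6311
Total = €3,065.0601

€3,065.06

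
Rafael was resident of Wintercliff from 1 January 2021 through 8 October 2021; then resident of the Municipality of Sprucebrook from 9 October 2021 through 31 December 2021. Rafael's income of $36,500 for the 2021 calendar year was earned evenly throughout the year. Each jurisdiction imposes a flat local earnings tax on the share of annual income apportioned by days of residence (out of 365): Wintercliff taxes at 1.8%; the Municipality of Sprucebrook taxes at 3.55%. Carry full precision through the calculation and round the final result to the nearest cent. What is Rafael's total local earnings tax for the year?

Wintercliff, 1 January – 8 October 2021: 281 days → $36,500 × 1.8% × 281/365 = $505.8000
The Municipality of Sprucebrook, 9 October – 31 December 2021: 84 days → $36,500 × 3.55% × 84/365 = $298.2000
Total = $804.0000

$804.00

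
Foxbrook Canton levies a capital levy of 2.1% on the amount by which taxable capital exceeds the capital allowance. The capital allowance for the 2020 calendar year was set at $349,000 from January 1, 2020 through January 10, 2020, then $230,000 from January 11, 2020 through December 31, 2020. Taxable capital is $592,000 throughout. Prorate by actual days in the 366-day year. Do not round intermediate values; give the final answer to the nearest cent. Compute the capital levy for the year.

$7,533.72

January 1 – January 10, 2020: 10 days, exemption $349,000 → ($592,000 − $349,000) × 2.1% × 10/366 = $139.4262
January 11 – December 31, 2020: 356 days, exemption $230,000 → ($592,000 − $230,000) × 2.1% × 356/366 = $7,394.2951
Total = $7,533.7213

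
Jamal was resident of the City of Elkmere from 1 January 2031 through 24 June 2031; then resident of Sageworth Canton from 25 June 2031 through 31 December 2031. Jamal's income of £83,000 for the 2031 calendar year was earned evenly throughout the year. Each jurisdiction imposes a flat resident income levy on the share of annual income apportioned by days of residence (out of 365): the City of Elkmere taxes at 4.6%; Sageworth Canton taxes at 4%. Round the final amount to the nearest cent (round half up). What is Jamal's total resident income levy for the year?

£3,558.77

The City of Elkmere, 1 January – 24 June 2031: 175 days → £83,000 × 4.6% × 175/365 = £1,830.5479
Sageworth Canton, 25 June – 31 December 2031: 190 days → £83,000 × 4% × 190/365 = £1,728.2192
Total = £3,558.7671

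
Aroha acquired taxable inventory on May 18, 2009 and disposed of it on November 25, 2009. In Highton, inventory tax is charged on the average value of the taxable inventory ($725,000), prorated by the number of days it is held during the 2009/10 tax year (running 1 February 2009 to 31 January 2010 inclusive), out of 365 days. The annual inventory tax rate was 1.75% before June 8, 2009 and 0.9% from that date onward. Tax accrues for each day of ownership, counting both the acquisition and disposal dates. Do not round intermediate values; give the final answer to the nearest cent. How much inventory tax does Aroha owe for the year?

May 18 – June 7, 2009: 21 days at 1.75% → $725,000 × 1.75% × 21/365 = $729.9658
June 8 – November 25, 2009: 171 days at 0.9% → $725,000 × 0.9% × 171/365 = $3,056.9178
Total = $3,786.8836

$3,786.88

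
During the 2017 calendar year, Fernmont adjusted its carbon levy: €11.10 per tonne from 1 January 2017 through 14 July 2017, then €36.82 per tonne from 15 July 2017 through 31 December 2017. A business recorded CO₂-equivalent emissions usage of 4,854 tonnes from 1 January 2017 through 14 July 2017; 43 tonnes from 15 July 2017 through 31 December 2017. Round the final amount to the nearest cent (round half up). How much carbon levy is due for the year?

1 January – 14 July 2017: 4,854 tonnes at €11.10/tonne → €53,879.40
15 July – 31 December 2017: 43 tonnes at €36.82/tonne → €1,583.26

€55,462.66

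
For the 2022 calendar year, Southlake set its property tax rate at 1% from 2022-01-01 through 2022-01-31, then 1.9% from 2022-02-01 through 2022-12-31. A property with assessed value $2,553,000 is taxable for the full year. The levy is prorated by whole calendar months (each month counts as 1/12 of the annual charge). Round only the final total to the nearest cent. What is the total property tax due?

2022-01-01 to 2022-01-31: 1 month at 1% → $2,553,000 × 1% × 1/12 = $2,127.5000
2022-02-01 to 2022-12-31: 11 months at 1.9% → $2,553,000 × 1.9% × 11/12 = $44,464.7500
Total = $46,592.2500

$46,592.25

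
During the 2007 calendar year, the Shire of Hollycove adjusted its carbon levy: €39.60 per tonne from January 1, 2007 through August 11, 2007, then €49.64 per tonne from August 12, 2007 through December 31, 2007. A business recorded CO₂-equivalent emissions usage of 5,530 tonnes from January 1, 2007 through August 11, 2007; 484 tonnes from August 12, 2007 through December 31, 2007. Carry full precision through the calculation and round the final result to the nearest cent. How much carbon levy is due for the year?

January 1 – August 11, 2007: 5,530 tonnes at €39.60/tonne → €218,988.00
August 12 – December 31, 2007: 484 tonnes at €49.64/tonne → €24,025.76

€243,013.76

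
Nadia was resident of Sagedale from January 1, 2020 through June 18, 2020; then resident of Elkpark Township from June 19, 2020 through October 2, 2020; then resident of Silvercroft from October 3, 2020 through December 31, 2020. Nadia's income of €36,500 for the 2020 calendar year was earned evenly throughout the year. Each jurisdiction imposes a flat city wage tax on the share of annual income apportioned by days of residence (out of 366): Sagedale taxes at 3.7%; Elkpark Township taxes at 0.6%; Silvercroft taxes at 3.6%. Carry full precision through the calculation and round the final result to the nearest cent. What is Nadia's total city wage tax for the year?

Sagedale, January 1 – June 18, 2020: 170 days → €36,500 × 3.7% × 170/366 = €627.2814
Elkpark Township, June 19 – October 2, 2020: 106 days → €36,500 × 0.6% × 106/366 = €63.4262
Silvercroft, October 3 – December 31, 2020: 90 days → €36,500 × 3.6% × 90/366 = €323.1148
Total = €1,013.8224

€1,013.82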